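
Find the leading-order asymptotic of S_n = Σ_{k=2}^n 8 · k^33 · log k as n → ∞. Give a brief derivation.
S_n ~ 4 · n^34 log n / 17 − 2 · n^34 / 289

By integral comparison, S_n = ∫_1^n 8 · x^33 · log x dx + O(n^33 · log n). For the integral, ∫ x^33 log x dx = n^34 log n / 34 − n^34/1156 (integration by parts). Hence S_n ~ 4 · n^34 log n / 17 − 2 · n^34 / 289.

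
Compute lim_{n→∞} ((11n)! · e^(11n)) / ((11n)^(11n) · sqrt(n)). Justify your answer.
lim = sqrt(2π·11)

Stirling: (11n)! ~ sqrt(2π·11n) · (11n/e)^(11n). Hence
  (11n)! · e^(11n) / (11n)^(11n) ~ sqrt(2π·11n).
Dividing by sqrt(n): sqrt(2π·11n) / sqrt(n) = sqrt(2π·11) · n^((1−1)/2), so the limit is sqrt(2π·11).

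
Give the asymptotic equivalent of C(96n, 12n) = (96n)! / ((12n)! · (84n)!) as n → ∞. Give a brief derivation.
C(96n, 12n) ~ (16777216/823543)^(12n) · sqrt(4/(7π·12n))

Write N = 12n. Apply Stirling to each factorial:
  (8N)! ~ sqrt(2π·8N) · (8N/e)^(8N),
  N! ~ sqrt(2π N) · (N/e)^N,
  (7N)! ~ sqrt(2π·7N) · (7N/e)^(7N).
The exponential factors combine to (8N)^(8N) / (N^N · (7N)^(7N)) = 8^(8N)/7^(7N) = (8^8/7^7)^N = (16777216/823543)^N.
The square-root prefactors combine to sqrt(2π·8N) / (sqrt(2π N)·sqrt(2π·7N)) = sqrt(8 / (2π·7·N)) = sqrt(4/(7π·12n)).
Substituting N = 12n: C(96n, 12n) ~ (16777216/823543)^(12n) · sqrt(4/(7π·12n)).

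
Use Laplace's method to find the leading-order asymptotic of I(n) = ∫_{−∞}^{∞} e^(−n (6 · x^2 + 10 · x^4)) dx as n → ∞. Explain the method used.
I(n) ~ sqrt(π/(6n))

φ(x) = 6 · x^2 + 10 · x^4 has its unique global minimum at x* = 0 (since φ'(x) = 12x + 40x^3 = 0 only at x = 0 for real x with both coefficients positive, and φ → ∞ as |x| → ∞). At x* = 0, φ(0) = 0 and φ''(0) = 12. Laplace's method then gives
  I(n) ~ sqrt(2π / (n · φ''(0))) · e^(−n φ(0)) = sqrt(2π / (12n)) = sqrt(π/(6n)).
The 10 · x^4 term contributes only at subleading order (an O(1/n) relative correction).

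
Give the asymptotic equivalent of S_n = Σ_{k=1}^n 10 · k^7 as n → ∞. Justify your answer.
S_n ~ 5 · n^8 / 4

By integral comparison (Euler-Maclaurin), Σ_{k=1}^n 10 · k^7 = 10 · ∫_0^n x^7 dx + O(n^7) = 10 · n^8/8 = 5 · n^8 / 4 + O(n^7). (Equivalently, Faulhaber's formula gives the same leading term.)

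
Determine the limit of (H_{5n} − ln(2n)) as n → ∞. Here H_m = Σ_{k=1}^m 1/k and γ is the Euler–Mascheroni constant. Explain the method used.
lim = ln(5/2) + γ

By Euler-Maclaurin, H_m = ln m + γ + O(1/m). So
  H_{5n} − ln(2n) = ln(5n) + γ − ln(2n) + O(1/n)
                       = ln(5/2) + γ + O(1/n).
Hence the limit is ln(5/2) + γ.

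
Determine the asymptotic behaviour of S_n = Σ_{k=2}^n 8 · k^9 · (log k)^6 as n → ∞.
S_n ~ 4 · n^10 · (log n)^6 / 5

By integral comparison, S_n = ∫_1^n 8 · x^9 · (log x)^6 dx + O(n^9 · (log n)^6). For the integral, the leading term of ∫_1^n x^9 (log x)^6 dx is n^10/10 · (log n)^6 (by repeated integration by parts; each step lowers the log-exponent and produces a relatively O(1/log n) correction). Hence S_n ~ 4 · n^10 · (log n)^6 / 5.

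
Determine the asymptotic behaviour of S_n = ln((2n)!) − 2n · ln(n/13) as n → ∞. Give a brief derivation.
S_n ~ 2n · (ln 26 − 1) + O(ln n)

Stirling: ln((2n)!) = 2n ln(2n) − 2n + O(ln n).
  S_n = 2n ln(2n) − 2n − 2n ln(n/13) + O(ln n)
      = 2n ln(2n) − 2n ln n + 2n ln 13 − 2n + O(ln n)
      = 2n ln 2 + 2n ln 13 − 2n + O(ln n)
      = 2n (ln 26 − 1) + O(ln n).
Numerically ln(26) − 1 ≈ 2.2581.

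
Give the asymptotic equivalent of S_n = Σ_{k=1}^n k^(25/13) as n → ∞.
S_n ~ (13/38) · n^(38/13)

Integral comparison: Σ_{k=1}^n k^(25/13) = ∫_0^n x^(25/13) dx + O(n^(25/13)). The integral is n^(1 + 25/13) / (1 + 25/13) = n^((25+13)/13) / ((25+13)/13) = (13/38) · n^(38/13).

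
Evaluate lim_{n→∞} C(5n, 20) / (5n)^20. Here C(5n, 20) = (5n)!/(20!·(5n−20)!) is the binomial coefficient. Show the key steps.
lim = 1/20! = 1/2432902008176640000

With N = 5n → ∞: C(N, 20) / N^20 = [N(N−1)…(N−19)] / (20! · N^20) = (1/20!) · 1 · (1 − 1/(5n)) · … · (1 − 19/(5n)). Each factor → 1 as N → ∞, so the limit is 1/20! = 1/2432902008176640000.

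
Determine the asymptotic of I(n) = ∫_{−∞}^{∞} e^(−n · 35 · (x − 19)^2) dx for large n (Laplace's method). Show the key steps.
I(n) = sqrt(π/(35n))

Here φ(x) = 35 · (x − 19)^2 has its unique minimum at x* = 19 with φ(x*) = 0 and φ''(x*) = 70. Laplace's method gives
  I(n) ~ e^(−n φ(x*)) · sqrt(2π / (n · φ''(x*))) = sqrt(2π / (70n)) = sqrt(π/(35n)).
This is exact: substituting u = (x − 19)·sqrt(35n) gives I(n) = (1/sqrt(35n)) ∫_{−∞}^{∞} e^(−u^2) du = sqrt(π/(35n)).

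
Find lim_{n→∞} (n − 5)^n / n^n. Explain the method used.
lim = e^(−5)

Rewrite as (1 − 5/n)^(n). By the standard limit (1 + x/n)^n → e^x, we have (1 − 5/n)^n → e^(−5), and raising to the 1st power gives e^(−5).
More precisely, ln[(1 − 5/n)^(n)] = n · ln(1 − 5/n) = n · (-5/n + O(1/n^2)) = -5 + O(1/n) → -5.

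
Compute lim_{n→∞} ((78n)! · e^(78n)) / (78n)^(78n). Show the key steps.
lim = ∞

Stirling: (78n)! ~ sqrt(2π·78n) · (78n/e)^(78n). Hence
  (78n)! · e^(78n) / (78n)^(78n) ~ sqrt(2π·78n) = sqrt(2π·78) · sqrt(n) → ∞.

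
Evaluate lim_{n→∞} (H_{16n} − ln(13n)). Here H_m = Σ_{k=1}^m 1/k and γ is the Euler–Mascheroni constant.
lim = ln(16/13) + γ

By Euler-Maclaurin, H_m = ln m + γ + O(1/m). So
  H_{16n} − ln(13n) = ln(16n) + γ − ln(13n) + O(1/n)
                       = ln(16/13) + γ + O(1/n).
Hence the limit is ln(16/13) + γ.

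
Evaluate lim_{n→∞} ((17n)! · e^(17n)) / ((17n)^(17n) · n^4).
lim = 0

Stirling: (17n)! ~ sqrt(2π·17n) · (17n/e)^(17n). Hence
  (17n)! · e^(17n) / (17n)^(17n) ~ sqrt(2π·17n).
Dividing by n^4: sqrt(2π·17n) / n^4 = sqrt(2π·17) · n^((1−8)/2), so the expression behaves like sqrt(2π·17) · n^((1−8)/2) → 0.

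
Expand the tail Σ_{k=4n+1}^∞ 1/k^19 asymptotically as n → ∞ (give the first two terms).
Σ_{k>4n} 1/k^19 = 1/(18 · (4n)^18) − 1/(2 · (4n)^19) + O(1/(4n)^20)

Compare to the integral: ∫_{4n}^∞ x^(−19) dx = [−x^(−18)/18]_{4n}^∞ = 1/((19−1)·(4n)^18). The Euler-Maclaurin correction adds −f(4n)/2 = −1/(2·(4n)^19). Euler-Maclaurin then gives
  Σ_{k>4n} 1/k^19 = ∫_{4n}^∞ dx/x^19 − 1/(2·(4n)^19) + O(1/(4n)^20).
(Equivalently this is ζ(19) − Σ_{k≤4n} 1/k^19.)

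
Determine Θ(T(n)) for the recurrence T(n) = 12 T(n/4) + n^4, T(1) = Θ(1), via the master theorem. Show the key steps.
T(n) = Θ(n^4)

log_4 12 ≈ 1.792. f(n) = n^4 dominates n^(log_4 12) since 4 > 1.792, and the regularity condition a·f(n/b) = 12·(n/4)^4 = (12/256)·n^4 ≤ c·f(n) holds with c = 12/256 ≈ 0.0469 < 1. So this is Case 3: T(n) = Θ(f(n)) = Θ(n^4).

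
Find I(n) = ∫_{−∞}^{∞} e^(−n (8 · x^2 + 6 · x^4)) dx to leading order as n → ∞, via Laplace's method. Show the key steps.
I(n) ~ sqrt(π/(8n))

φ(x) = 8 · x^2 + 6 · x^4 has its unique global minimum at x* = 0 (since φ'(x) = 16x + 24x^3 = 0 only at x = 0 for real x with both coefficients positive, and φ → ∞ as |x| → ∞). At x* = 0, φ(0) = 0 and φ''(0) = 16. Laplace's method then gives
  I(n) ~ sqrt(2π / (n · φ''(0))) · e^(−n φ(0)) = sqrt(2π / (16n)) = sqrt(π/(8n)).
The 6 · x^4 term contributes only at subleading order (an O(1/n) relative correction).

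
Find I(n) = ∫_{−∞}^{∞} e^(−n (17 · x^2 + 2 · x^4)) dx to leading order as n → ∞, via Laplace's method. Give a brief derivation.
I(n) ~ sqrt(π/(17n))

φ(x) = 17 · x^2 + 2 · x^4 has its unique global minimum at x* = 0 (since φ'(x) = 34x + 8x^3 = 0 only at x = 0 for real x with both coefficients positive, and φ → ∞ as |x| → ∞). At x* = 0, φ(0) = 0 and φ''(0) = 34. Laplace's method then gives
  I(n) ~ sqrt(2π / (n · φ''(0))) · e^(−n φ(0)) = sqrt(2π / (34n)) = sqrt(π/(17n)).
The 2 · x^4 term contributes only at subleading order (an O(1/n) relative correction).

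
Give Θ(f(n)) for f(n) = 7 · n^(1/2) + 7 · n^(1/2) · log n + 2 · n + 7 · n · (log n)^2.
f(n) ∈ Θ(n · (log n)^2)

Compare the terms by growth order. For large n, n^a · (log n)^b dominates n^a' · (log n)^b' iff a > a', or (a = a' and b > b'). Ranking the 4 terms shows the dominant one is 7 · n · (log n)^2. Hence f(n) ∈ Θ(n · (log n)^2).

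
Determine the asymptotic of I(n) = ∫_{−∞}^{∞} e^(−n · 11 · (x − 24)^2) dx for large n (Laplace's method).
I(n) = sqrt(π/(11n))

Here φ(x) = 11 · (x − 24)^2 has its unique minimum at x* = 24 with φ(x*) = 0 and φ''(x*) = 22. Laplace's method gives
  I(n) ~ e^(−n φ(x*)) · sqrt(2π / (n · φ''(x*))) = sqrt(2π / (22n)) = sqrt(π/(11n)).
This is exact: substituting u = (x − 24)·sqrt(11n) gives I(n) = (1/sqrt(11n)) ∫_{−∞}^{∞} e^(−u^2) du = sqrt(π/(11n)).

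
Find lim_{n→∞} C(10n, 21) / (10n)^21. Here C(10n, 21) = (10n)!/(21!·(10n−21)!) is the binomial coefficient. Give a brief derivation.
lim = 1/21! = 1/51090942171709440000

With N = 10n → ∞: C(N, 21) / N^21 = [N(N−1)…(N−20)] / (21! · N^21) = (1/21!) · 1 · (1 − 1/(10n)) · … · (1 − 20/(10n)). Each factor → 1 as N → ∞, so the limit is 1/21! = 1/51090942171709440000.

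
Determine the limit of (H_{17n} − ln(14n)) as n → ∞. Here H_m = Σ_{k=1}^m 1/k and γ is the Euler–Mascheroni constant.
lim = ln(17/14) + γ

By Euler-Maclaurin, H_m = ln m + γ + O(1/m). So
  H_{17n} − ln(14n) = ln(17n) + γ − ln(14n) + O(1/n)
                       = ln(17/14) + γ + O(1/n).
Hence the limit is ln(17/14) + γ.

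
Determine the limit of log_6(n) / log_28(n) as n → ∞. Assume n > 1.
lim = ln(28) / ln(6) = log_6(28)

Change of base: log_6(n) = ln n / ln 6 and log_28(n) = ln n / ln 28. The ratio is (ln n / ln 6) · (ln 28 / ln n) = ln 28 / ln 6, a constant independent of n. So the limit is ln 28 / ln 6 = log_6(28).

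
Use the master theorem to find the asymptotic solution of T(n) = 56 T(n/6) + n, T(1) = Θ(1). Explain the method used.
T(n) = Θ(n^(log_6 56))

Master theorem: compare f(n) = n to n^(log_6 56) where log_6 56 ≈ 2.247. Since 1 < log_6 56, we have f(n) = O(n^(log_6 56 − ε)) for some ε > 0 — Case 1. Hence T(n) = Θ(n^(log_6 56)).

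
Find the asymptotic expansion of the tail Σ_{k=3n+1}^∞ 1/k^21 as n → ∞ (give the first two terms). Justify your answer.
Σ_{k>3n} 1/k^21 = 1/(20 · (3n)^20) − 1/(2 · (3n)^21) + O(1/(3n)^22)

Compare to the integral: ∫_{3n}^∞ x^(−21) dx = [−x^(−20)/20]_{3n}^∞ = 1/((21−1)·(3n)^20). The Euler-Maclaurin correction adds −f(3n)/2 = −1/(2·(3n)^21). Euler-Maclaurin then gives
  Σ_{k>3n} 1/k^21 = ∫_{3n}^∞ dx/x^21 − 1/(2·(3n)^21) + O(1/(3n)^22).
(Equivalently this is ζ(21) − Σ_{k≤3n} 1/k^21.)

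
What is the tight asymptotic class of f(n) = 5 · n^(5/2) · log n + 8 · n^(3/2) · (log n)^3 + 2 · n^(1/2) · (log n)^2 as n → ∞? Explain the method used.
f(n) ∈ Θ(n^(5/2) · log n)

Compare the terms by growth order. For large n, n^a · (log n)^b dominates n^a' · (log n)^b' iff a > a', or (a = a' and b > b'). Ranking the 3 terms shows the dominant one is 5 · n^(5/2) · log n. Hence f(n) ∈ Θ(n^(5/2) · log n).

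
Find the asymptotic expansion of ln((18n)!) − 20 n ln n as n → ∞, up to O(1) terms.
ln((18n)!) − 20 n ln n = −2 n ln n + 18(ln 18 − 1) n + (1/2) ln(2π·18n) + O(1/n)

Stirling: ln((18n)!) = 18n ln(18n) − 18n + (1/2) ln(2π·18n) + O(1/n).
Expand 18n ln(18n) = 18n (ln n + ln 18) = 18n ln n + 18n ln 18.
Subtract 20n ln n: leading term is (18 − 20) n ln n = −2 n ln n. The next term is 18n ln 18 − 18n = 18(ln 18 − 1) n. Then the (1/2) ln(2π·18n) correction.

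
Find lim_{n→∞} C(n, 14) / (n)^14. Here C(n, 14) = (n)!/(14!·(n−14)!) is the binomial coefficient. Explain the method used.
lim = 1/14! = 1/87178291200

With N = n → ∞: C(N, 14) / N^14 = [N(N−1)…(N−13)] / (14! · N^14) = (1/14!) · 1 · (1 − 1/n) · … · (1 − 13/n). Each factor → 1 as N → ∞, so the limit is 1/14! = 1/87178291200.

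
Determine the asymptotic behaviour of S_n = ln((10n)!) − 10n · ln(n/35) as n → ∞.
S_n ~ 10n · (ln 350 − 1) + O(ln n)

Stirling: ln((10n)!) = 10n ln(10n) − 10n + O(ln n).
  S_n = 10n ln(10n) − 10n − 10n ln(n/35) + O(ln n)
      = 10n ln(10n) − 10n ln n + 10n ln 35 − 10n + O(ln n)
      = 10n ln 10 + 10n ln 35 − 10n + O(ln n)
      = 10n (ln 350 − 1) + O(ln n).
Numerically ln(350) − 1 ≈ 4.8579.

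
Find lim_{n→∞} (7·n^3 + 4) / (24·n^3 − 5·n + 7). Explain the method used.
lim = 7/24

For large n the leading n^3 terms dominate both numerator and denominator. Dividing top and bottom by n^3, every other term tends to 0, leaving 7/24.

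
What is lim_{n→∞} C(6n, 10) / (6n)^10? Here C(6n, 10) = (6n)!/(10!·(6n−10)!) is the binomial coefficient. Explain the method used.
lim = 1/10! = 1/3628800

With N = 6n → ∞: C(N, 10) / N^10 = [N(N−1)…(N−9)] / (10! · N^10) = (1/10!) · 1 · (1 − 1/(6n)) · … · (1 − 9/(6n)). Each factor → 1 as N → ∞, so the limit is 1/10! = 1/3628800.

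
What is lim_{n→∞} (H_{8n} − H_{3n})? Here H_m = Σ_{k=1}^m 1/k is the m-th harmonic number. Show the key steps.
lim = ln(8/3)

Euler-Maclaurin gives H_m = ln m + γ + 1/(2m) + O(1/m^2). The γ and O(1/m) terms cancel in the difference:
  H_{8n} − H_{3n} = ln(8n) − ln(3n) + O(1/n) = ln(8/3) + O(1/n).
Hence the limit is ln(8/3).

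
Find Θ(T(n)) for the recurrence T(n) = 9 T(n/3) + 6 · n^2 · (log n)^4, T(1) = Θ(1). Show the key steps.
T(n) = Θ(n^2 · (log n)^5)

Here log_3 9 = 2 and f(n) = 6 · n^2 · (log n)^4 = Θ(n^(log_3 9) · (log n)^4). This is the extended Case 2 of the master theorem (f matches the critical exponent up to log factors), giving T(n) = Θ(n^(log_3 9) · (log n)^(4+1)) = Θ(n^2 · (log n)^5).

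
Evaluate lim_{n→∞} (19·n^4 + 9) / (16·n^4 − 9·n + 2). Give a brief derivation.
lim = 19/16

For large n the leading n^4 terms dominate both numerator and denominator. Dividing top and bottom by n^4, every other term tends to 0, leaving 19/16.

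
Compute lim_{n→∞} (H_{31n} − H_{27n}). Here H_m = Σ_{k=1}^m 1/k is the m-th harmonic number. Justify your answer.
lim = ln(31/27)

Euler-Maclaurin gives H_m = ln m + γ + 1/(2m) + O(1/m^2). The γ and O(1/m) terms cancel in the difference:
  H_{31n} − H_{27n} = ln(31n) − ln(27n) + O(1/n) = ln(31/27) + O(1/n).
Hence the limit is ln(31/27).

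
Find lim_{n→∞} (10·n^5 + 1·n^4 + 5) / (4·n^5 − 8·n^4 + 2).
lim = 10/4 = 5/2

For large n the leading n^5 terms dominate both numerator and denominator. Dividing top and bottom by n^5, every other term tends to 0, leaving 10/4 = 5/2.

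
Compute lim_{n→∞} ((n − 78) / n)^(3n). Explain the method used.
lim = e^(−234)

Rewrite as (1 − 78/n)^(3n). By the standard limit (1 + x/n)^n → e^x, we have (1 − 78/n)^n → e^(−78), and raising to the 3rd power gives e^(−234).
More precisely, ln[(1 − 78/n)^(3n)] = 3n · ln(1 − 78/n) = 3n · (-78/n + O(1/n^2)) = -234 + O(1/n) → -234.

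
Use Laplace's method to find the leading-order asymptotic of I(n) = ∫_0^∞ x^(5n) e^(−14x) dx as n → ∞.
I(n) ~ (sqrt(2π·5n) / 14) · (5n/(14e))^(5n)

Write the integrand as exp(5n ln x − 14x) and set f(x) = 5n ln x − 14x. Then f'(x) = 5n/x − 14 = 0 at x* = 5n/14, and f''(x*) = −5n/x*^2 = −14^2/(5n). Laplace's method (interior maximum) gives
  I(n) ~ e^(f(x*)) · sqrt(2π / |f''(x*)|)
        = exp(5n ln(5n/14) − 5n) · sqrt(2π · 5n / 14^2)
        = (5n/14)^(5n) e^(−5n) · sqrt(2π·5n) / 14
        = (sqrt(2π·5n) / 14) · (5n/(14e))^(5n).
This matches Γ(5n+1)/14^(5n+1) with Stirling applied to Γ.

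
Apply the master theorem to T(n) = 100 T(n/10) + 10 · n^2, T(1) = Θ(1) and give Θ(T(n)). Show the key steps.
T(n) = Θ(n^2 log n)

log_10 100 = 2, and f(n) = 10 · n^2 = Θ(n^(log_10 100)). This is Case 2 of the master theorem: T(n) = Θ(f(n) · log n) = Θ(n^2 log n).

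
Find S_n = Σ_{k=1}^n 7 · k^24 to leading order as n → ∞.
S_n ~ 7 · n^25 / 25

By integral comparison (Euler-Maclaurin), Σ_{k=1}^n 7 · k^24 = 7 · ∫_0^n x^24 dx + O(n^24) = 7 · n^25/25 + O(n^24). (Equivalently, Faulhaber's formula gives the same leading term.)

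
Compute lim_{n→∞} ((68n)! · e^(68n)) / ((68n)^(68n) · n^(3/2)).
lim = 0

Stirling: (68n)! ~ sqrt(2π·68n) · (68n/e)^(68n). Hence
  (68n)! · e^(68n) / (68n)^(68n) ~ sqrt(2π·68n).
Dividing by n^(3/2): sqrt(2π·68n) / n^(3/2) = sqrt(2π·68) · n^((1−3)/2), so the expression behaves like sqrt(2π·68) · n^((1−3)/2) → 0.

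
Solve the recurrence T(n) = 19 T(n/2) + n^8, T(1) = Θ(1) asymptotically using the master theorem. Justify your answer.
T(n) = Θ(n^8)

log_2 19 ≈ 4.248. f(n) = n^8 dominates n^(log_2 19) since 8 > 4.248, and the regularity condition a·f(n/b) = 19·(n/2)^8 = (19/256)·n^8 ≤ c·f(n) holds with c = 19/256 ≈ 0.0742 < 1. So this is Case 3: T(n) = Θ(f(n)) = Θ(n^8).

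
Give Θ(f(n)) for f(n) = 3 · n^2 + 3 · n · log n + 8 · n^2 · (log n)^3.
f(n) ∈ Θ(n^2 · (log n)^3)

Compare the terms by growth order. For large n, n^a · (log n)^b dominates n^a' · (log n)^b' iff a > a', or (a = a' and b > b'). Ranking the 3 terms shows the dominant one is 8 · n^2 · (log n)^3. Hence f(n) ∈ Θ(n^2 · (log n)^3).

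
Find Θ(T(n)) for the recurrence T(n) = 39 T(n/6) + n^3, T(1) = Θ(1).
T(n) = Θ(n^3)

log_6 39 ≈ 2.045. f(n) = n^3 dominates n^(log_6 39) since 3 > 2.045, and the regularity condition a·f(n/b) = 39·(n/6)^3 = (39/216)·n^3 ≤ c·f(n) holds with c = 39/216 ≈ 0.181 < 1. So this is Case 3: T(n) = Θ(f(n)) = Θ(n^3).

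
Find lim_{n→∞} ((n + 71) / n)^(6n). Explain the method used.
lim = e^426

Rewrite as (1 + 71/n)^(6n). By the standard limit (1 + x/n)^n → e^x, we have (1 + 71/n)^n → e^71, and raising to the 6th power gives e^426.
More precisely, ln[(1 + 71/n)^(6n)] = 6n · ln(1 + 71/n) = 6n · (71/n + O(1/n^2)) = 426 + O(1/n) → 426.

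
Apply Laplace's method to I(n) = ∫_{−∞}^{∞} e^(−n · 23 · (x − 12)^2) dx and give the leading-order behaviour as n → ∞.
I(n) = sqrt(π/(23n))

Here φ(x) = 23 · (x − 12)^2 has its unique minimum at x* = 12 with φ(x*) = 0 and φ''(x*) = 46. Laplace's method gives
  I(n) ~ e^(−n φ(x*)) · sqrt(2π / (n · φ''(x*))) = sqrt(2π / (46n)) = sqrt(π/(23n)).
This is exact: substituting u = (x − 12)·sqrt(23n) gives I(n) = (1/sqrt(23n)) ∫_{−∞}^{∞} e^(−u^2) du = sqrt(π/(23n)).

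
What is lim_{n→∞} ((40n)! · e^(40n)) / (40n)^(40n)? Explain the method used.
lim = ∞

Stirling: (40n)! ~ sqrt(2π·40n) · (40n/e)^(40n). Hence
  (40n)! · e^(40n) / (40n)^(40n) ~ sqrt(2π·40n) = sqrt(2π·40) · sqrt(n) → ∞.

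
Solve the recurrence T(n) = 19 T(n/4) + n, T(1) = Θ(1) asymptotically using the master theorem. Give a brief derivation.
T(n) = Θ(n^(log_4 19))

Master theorem: compare f(n) = n to n^(log_4 19) where log_4 19 ≈ 2.124. Since 1 < log_4 19, we have f(n) = O(n^(log_4 19 − ε)) for some ε > 0 — Case 1. Hence T(n) = Θ(n^(log_4 19)).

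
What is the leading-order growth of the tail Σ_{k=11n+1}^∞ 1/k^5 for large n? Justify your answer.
Σ_{k>11n} 1/k^5 ~ 1/(4 · (11n)^4)

Compare to the integral: ∫_{11n}^∞ x^(−5) dx = [−x^(−4)/4]_{11n}^∞ = 1/((5−1)·(11n)^4). Euler-Maclaurin then gives
  Σ_{k>11n} 1/k^5 = ∫_{11n}^∞ dx/x^5 − 1/(2·(11n)^5) + O(1/(11n)^6).
(Equivalently this is ζ(5) − Σ_{k≤11n} 1/k^5.)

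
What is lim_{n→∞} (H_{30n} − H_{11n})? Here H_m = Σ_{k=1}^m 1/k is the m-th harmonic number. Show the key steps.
lim = ln(30/11)

Euler-Maclaurin gives H_m = ln m + γ + 1/(2m) + O(1/m^2). The γ and O(1/m) terms cancel in the difference:
  H_{30n} − H_{11n} = ln(30n) − ln(11n) + O(1/n) = ln(30/11) + O(1/n).
Hence the limit is ln(30/11).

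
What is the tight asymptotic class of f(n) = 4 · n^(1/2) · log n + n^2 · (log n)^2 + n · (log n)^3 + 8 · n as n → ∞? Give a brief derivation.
f(n) ∈ Θ(n^2 · (log n)^2)

Compare the terms by growth order. For large n, n^a · (log n)^b dominates n^a' · (log n)^b' iff a > a', or (a = a' and b > b'). Ranking the 4 terms shows the dominant one is n^2 · (log n)^2. Hence f(n) ∈ Θ(n^2 · (log n)^2).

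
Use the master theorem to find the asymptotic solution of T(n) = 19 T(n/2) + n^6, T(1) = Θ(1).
T(n) = Θ(n^6)

log_2 19 ≈ 4.248. f(n) = n^6 dominates n^(log_2 19) since 6 > 4.248, and the regularity condition a·f(n/b) = 19·(n/2)^6 = (19/64)·n^6 ≤ c·f(n) holds with c = 19/64 ≈ 0.297 < 1. So this is Case 3: T(n) = Θ(f(n)) = Θ(n^6).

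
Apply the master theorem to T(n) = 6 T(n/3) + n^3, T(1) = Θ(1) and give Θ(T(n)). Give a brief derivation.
T(n) = Θ(n^3)

log_3 6 ≈ 1.631. f(n) = n^3 dominates n^(log_3 6) since 3 > 1.631, and the regularity condition a·f(n/b) = 6·(n/3)^3 = (6/27)·n^3 ≤ c·f(n) holds with c = 6/27 ≈ 0.222 < 1. So this is Case 3: T(n) = Θ(f(n)) = Θ(n^3).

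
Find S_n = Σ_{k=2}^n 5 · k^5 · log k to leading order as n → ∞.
S_n ~ 5 · n^6 log n / 6 − 5 · n^6 / 36

By integral comparison, S_n = ∫_1^n 5 · x^5 · log x dx + O(n^5 · log n). For the integral, ∫ x^5 log x dx = n^6 log n / 6 − n^6/36 (integration by parts). Hence S_n ~ 5 · n^6 log n / 6 − 5 · n^6 / 36.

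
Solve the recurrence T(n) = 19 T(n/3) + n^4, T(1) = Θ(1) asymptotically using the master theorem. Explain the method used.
T(n) = Θ(n^4)

log_3 19 ≈ 2.680. f(n) = n^4 dominates n^(log_3 19) since 4 > 2.680, and the regularity condition a·f(n/b) = 19·(n/3)^4 = (19/81)·n^4 ≤ c·f(n) holds with c = 19/81 ≈ 0.235 < 1. So this is Case 3: T(n) = Θ(f(n)) = Θ(n^4).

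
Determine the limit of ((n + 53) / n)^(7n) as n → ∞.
lim = e^371

Rewrite as (1 + 53/n)^(7n). By the standard limit (1 + x/n)^n → e^x, we have (1 + 53/n)^n → e^53, and raising to the 7th power gives e^371.
More precisely, ln[(1 + 53/n)^(7n)] = 7n · ln(1 + 53/n) = 7n · (53/n + O(1/n^2)) = 371 + O(1/n) → 371.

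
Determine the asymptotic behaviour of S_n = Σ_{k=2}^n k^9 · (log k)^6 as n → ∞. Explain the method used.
S_n ~ n^10 · (log n)^6 / 10

By integral comparison, S_n = ∫_1^n x^9 · (log x)^6 dx + O(n^9 · (log n)^6). For the integral, the leading term of ∫_1^n x^9 (log x)^6 dx is n^10/10 · (log n)^6 (by repeated integration by parts; each step lowers the log-exponent and produces a relatively O(1/log n) correction). Hence S_n ~ n^10 · (log n)^6 / 10.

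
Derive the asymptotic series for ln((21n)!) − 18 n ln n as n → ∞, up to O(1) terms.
ln((21n)!) − 18 n ln n = 3 n ln n + 21(ln 21 − 1) n + (1/2) ln(2π·21n) + O(1/n)

Stirling: ln((21n)!) = 21n ln(21n) − 21n + (1/2) ln(2π·21n) + O(1/n).
Expand 21n ln(21n) = 21n (ln n + ln 21) = 21n ln n + 21n ln 21.
Subtract 18n ln n: leading term is (21 − 18) n ln n = 3 n ln n. The next term is 21n ln 21 − 21n = 21(ln 21 − 1) n. Then the (1/2) ln(2π·21n) correction.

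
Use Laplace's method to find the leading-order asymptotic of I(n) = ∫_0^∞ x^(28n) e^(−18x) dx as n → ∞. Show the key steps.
I(n) ~ (sqrt(2π·28n) / 18) · (28n/(18e))^(28n)

Write the integrand as exp(28n ln x − 18x) and set f(x) = 28n ln x − 18x. Then f'(x) = 28n/x − 18 = 0 at x* = 28n/18, and f''(x*) = −28n/x*^2 = −18^2/(28n). Laplace's method (interior maximum) gives
  I(n) ~ e^(f(x*)) · sqrt(2π / |f''(x*)|)
        = exp(28n ln(28n/18) − 28n) · sqrt(2π · 28n / 18^2)
        = (28n/18)^(28n) e^(−28n) · sqrt(2π·28n) / 18
        = (sqrt(2π·28n) / 18) · (28n/(18e))^(28n).
This matches Γ(28n+1)/18^(28n+1) with Stirling applied to Γ.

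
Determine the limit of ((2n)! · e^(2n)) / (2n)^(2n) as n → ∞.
lim = ∞

Stirling: (2n)! ~ sqrt(2π·2n) · (2n/e)^(2n). Hence
  (2n)! · e^(2n) / (2n)^(2n) ~ sqrt(2π·2n) = sqrt(2π·2) · sqrt(n) → ∞.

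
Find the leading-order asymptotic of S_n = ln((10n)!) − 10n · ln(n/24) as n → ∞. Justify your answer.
S_n ~ 10n · (ln 240 − 1) + O(ln n)

Stirling: ln((10n)!) = 10n ln(10n) − 10n + O(ln n).
  S_n = 10n ln(10n) − 10n − 10n ln(n/24) + O(ln n)
      = 10n ln(10n) − 10n ln n + 10n ln 24 − 10n + O(ln n)
      = 10n ln 10 + 10n ln 24 − 10n + O(ln n)
      = 10n (ln 240 − 1) + O(ln n).
Numerically ln(240) − 1 ≈ 4.4806.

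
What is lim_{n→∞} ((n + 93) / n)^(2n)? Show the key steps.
lim = e^186

Rewrite as (1 + 93/n)^(2n). By the standard limit (1 + x/n)^n → e^x, we have (1 + 93/n)^n → e^93, and raising to the 2nd power gives e^186.
More precisely, ln[(1 + 93/n)^(2n)] = 2n · ln(1 + 93/n) = 2n · (93/n + O(1/n^2)) = 186 + O(1/n) → 186.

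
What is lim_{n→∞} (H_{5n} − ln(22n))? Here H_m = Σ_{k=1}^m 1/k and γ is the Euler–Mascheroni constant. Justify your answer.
lim = ln(5/22) + γ

By Euler-Maclaurin, H_m = ln m + γ + O(1/m). So
  H_{5n} − ln(22n) = ln(5n) + γ − ln(22n) + O(1/n)
                       = ln(5/22) + γ + O(1/n).
Hence the limit is ln(5/22) + γ.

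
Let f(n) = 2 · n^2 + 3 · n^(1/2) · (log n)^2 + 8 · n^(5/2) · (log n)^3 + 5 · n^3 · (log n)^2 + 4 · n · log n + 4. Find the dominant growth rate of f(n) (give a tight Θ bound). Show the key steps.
f(n) ∈ Θ(n^3 · (log n)^2)

Compare the terms by growth order. For large n, n^a · (log n)^b dominates n^a' · (log n)^b' iff a > a', or (a = a' and b > b'). Ranking the 6 terms shows the dominant one is 5 · n^3 · (log n)^2. Hence f(n) ∈ Θ(n^3 · (log n)^2).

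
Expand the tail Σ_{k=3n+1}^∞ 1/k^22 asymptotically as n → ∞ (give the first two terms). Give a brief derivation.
Σ_{k>3n} 1/k^22 = 1/(21 · (3n)^21) − 1/(2 · (3n)^22) + O(1/(3n)^23)

Compare to the integral: ∫_{3n}^∞ x^(−22) dx = [−x^(−21)/21]_{3n}^∞ = 1/((22−1)·(3n)^21). The Euler-Maclaurin correction adds −f(3n)/2 = −1/(2·(3n)^22). Euler-Maclaurin then gives
  Σ_{k>3n} 1/k^22 = ∫_{3n}^∞ dx/x^22 − 1/(2·(3n)^22) + O(1/(3n)^23).
(Equivalently this is ζ(22) − Σ_{k≤3n} 1/k^22.)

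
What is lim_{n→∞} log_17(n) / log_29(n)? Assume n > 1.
lim = ln(29) / ln(17) = log_17(29)

Change of base: log_17(n) = ln n / ln 17 and log_29(n) = ln n / ln 29. The ratio is (ln n / ln 17) · (ln 29 / ln n) = ln 29 / ln 17, a constant independent of n. So the limit is ln 29 / ln 17 = log_17(29).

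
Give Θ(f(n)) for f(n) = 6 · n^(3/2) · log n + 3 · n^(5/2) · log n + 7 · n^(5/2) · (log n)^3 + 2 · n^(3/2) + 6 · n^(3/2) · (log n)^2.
f(n) ∈ Θ(n^(5/2) · (log n)^3)

Compare the terms by growth order. For large n, n^a · (log n)^b dominates n^a' · (log n)^b' iff a > a', or (a = a' and b > b'). Ranking the 5 terms shows the dominant one is 7 · n^(5/2) · (log n)^3. Hence f(n) ∈ Θ(n^(5/2) · (log n)^3).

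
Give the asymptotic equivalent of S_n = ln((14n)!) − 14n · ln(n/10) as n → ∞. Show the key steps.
S_n ~ 14n · (ln 140 − 1) + O(ln n)

Stirling: ln((14n)!) = 14n ln(14n) − 14n + O(ln n).
  S_n = 14n ln(14n) − 14n − 14n ln(n/10) + O(ln n)
      = 14n ln(14n) − 14n ln n + 14n ln 10 − 14n + O(ln n)
      = 14n ln 14 + 14n ln 10 − 14n + O(ln n)
      = 14n (ln 140 − 1) + O(ln n).
Numerically ln(140) − 1 ≈ 3.9416.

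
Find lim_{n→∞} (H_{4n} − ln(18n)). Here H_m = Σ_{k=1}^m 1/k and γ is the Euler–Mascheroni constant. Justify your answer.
lim = ln(2/9) + γ

By Euler-Maclaurin, H_m = ln m + γ + O(1/m). So
  H_{4n} − ln(18n) = ln(4n) + γ − ln(18n) + O(1/n)
                       = ln(4/18) + γ + O(1/n).
Hence the limit is ln(4/18) + γ (= ln(2/9)).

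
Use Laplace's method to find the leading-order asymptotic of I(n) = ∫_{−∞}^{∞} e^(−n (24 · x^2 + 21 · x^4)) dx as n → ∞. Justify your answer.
I(n) ~ sqrt(π/(24n))

φ(x) = 24 · x^2 + 21 · x^4 has its unique global minimum at x* = 0 (since φ'(x) = 48x + 84x^3 = 0 only at x = 0 for real x with both coefficients positive, and φ → ∞ as |x| → ∞). At x* = 0, φ(0) = 0 and φ''(0) = 48. Laplace's method then gives
  I(n) ~ sqrt(2π / (n · φ''(0))) · e^(−n φ(0)) = sqrt(2π / (48n)) = sqrt(π/(24n)).
The 21 · x^4 term contributes only at subleading order (an O(1/n) relative correction).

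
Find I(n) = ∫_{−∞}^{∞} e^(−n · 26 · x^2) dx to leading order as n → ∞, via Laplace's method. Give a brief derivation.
I(n) = sqrt(π/(26n))

Here φ(x) = 26 · x^2 has its unique minimum at x* = 0 with φ(x*) = 0 and φ''(x*) = 52. Laplace's method gives
  I(n) ~ e^(−n φ(x*)) · sqrt(2π / (n · φ''(x*))) = sqrt(2π / (52n)) = sqrt(π/(26n)).
This is exact: substituting u = (x − 0)·sqrt(26n) gives I(n) = (1/sqrt(26n)) ∫_{−∞}^{∞} e^(−u^2) du = sqrt(π/(26n)).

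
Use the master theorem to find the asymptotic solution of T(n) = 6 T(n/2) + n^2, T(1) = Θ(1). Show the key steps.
T(n) = Θ(n^(log_2 6))

Master theorem: compare f(n) = n^2 to n^(log_2 6) where log_2 6 ≈ 2.585. Since 2 < log_2 6, we have f(n) = O(n^(log_2 6 − ε)) for some ε > 0 — Case 1. Hence T(n) = Θ(n^(log_2 6)).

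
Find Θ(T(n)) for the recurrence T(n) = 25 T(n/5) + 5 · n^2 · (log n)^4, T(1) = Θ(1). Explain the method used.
T(n) = Θ(n^2 · (log n)^5)

Here log_5 25 = 2 and f(n) = 5 · n^2 · (log n)^4 = Θ(n^(log_5 25) · (log n)^4). This is the extended Case 2 of the master theorem (f matches the critical exponent up to log factors), giving T(n) = Θ(n^(log_5 25) · (log n)^(4+1)) = Θ(n^2 · (log n)^5).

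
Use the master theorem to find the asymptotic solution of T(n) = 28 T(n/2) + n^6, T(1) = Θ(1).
T(n) = Θ(n^6)

log_2 28 ≈ 4.807. f(n) = n^6 dominates n^(log_2 28) since 6 > 4.807, and the regularity condition a·f(n/b) = 28·(n/2)^6 = (28/64)·n^6 ≤ c·f(n) holds with c = 28/64 ≈ 0.438 < 1. So this is Case 3: T(n) = Θ(f(n)) = Θ(n^6).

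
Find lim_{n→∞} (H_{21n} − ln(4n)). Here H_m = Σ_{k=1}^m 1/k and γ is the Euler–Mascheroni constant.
lim = ln(21/4) + γ

By Euler-Maclaurin, H_m = ln m + γ + O(1/m). So
  H_{21n} − ln(4n) = ln(21n) + γ − ln(4n) + O(1/n)
                       = ln(21/4) + γ + O(1/n).
Hence the limit is ln(21/4) + γ.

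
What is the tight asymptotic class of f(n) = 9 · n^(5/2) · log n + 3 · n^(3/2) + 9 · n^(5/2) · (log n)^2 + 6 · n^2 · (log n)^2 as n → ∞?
f(n) ∈ Θ(n^(5/2) · (log n)^2)

Compare the terms by growth order. For large n, n^a · (log n)^b dominates n^a' · (log n)^b' iff a > a', or (a = a' and b > b'). Ranking the 4 terms shows the dominant one is 9 · n^(5/2) · (log n)^2. Hence f(n) ∈ Θ(n^(5/2) · (log n)^2).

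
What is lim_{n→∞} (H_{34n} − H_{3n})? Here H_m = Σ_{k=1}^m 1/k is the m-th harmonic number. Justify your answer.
lim = ln(34/3)

Euler-Maclaurin gives H_m = ln m + γ + 1/(2m) + O(1/m^2). The γ and O(1/m) terms cancel in the difference:
  H_{34n} − H_{3n} = ln(34n) − ln(3n) + O(1/n) = ln(34/3) + O(1/n).
Hence the limit is ln(34/3).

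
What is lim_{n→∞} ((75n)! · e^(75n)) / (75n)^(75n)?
lim = ∞

Stirling: (75n)! ~ sqrt(2π·75n) · (75n/e)^(75n). Hence
  (75n)! · e^(75n) / (75n)^(75n) ~ sqrt(2π·75n) = sqrt(2π·75) · sqrt(n) → ∞.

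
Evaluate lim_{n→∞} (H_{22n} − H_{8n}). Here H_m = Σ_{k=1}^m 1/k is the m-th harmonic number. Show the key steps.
lim = ln(22/8) = ln(11/4)

Euler-Maclaurin gives H_m = ln m + γ + 1/(2m) + O(1/m^2). The γ and O(1/m) terms cancel in the difference:
  H_{22n} − H_{8n} = ln(22n) − ln(8n) + O(1/n) = ln(22/8) + O(1/n).
Hence the limit is ln(22/8) = ln(11/4).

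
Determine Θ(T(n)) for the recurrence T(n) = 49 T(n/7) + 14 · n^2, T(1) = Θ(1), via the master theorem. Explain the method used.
T(n) = Θ(n^2 log n)

log_7 49 = 2, and f(n) = 14 · n^2 = Θ(n^(log_7 49)). This is Case 2 of the master theorem: T(n) = Θ(f(n) · log n) = Θ(n^2 log n).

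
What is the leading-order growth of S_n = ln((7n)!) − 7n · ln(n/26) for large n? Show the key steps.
S_n ~ 7n · (ln 182 − 1) + O(ln n)

Stirling: ln((7n)!) = 7n ln(7n) − 7n + O(ln n).
  S_n = 7n ln(7n) − 7n − 7n ln(n/26) + O(ln n)
      = 7n ln(7n) − 7n ln n + 7n ln 26 − 7n + O(ln n)
      = 7n ln 7 + 7n ln 26 − 7n + O(ln n)
      = 7n (ln 182 − 1) + O(ln n).
Numerically ln(182) − 1 ≈ 4.2040.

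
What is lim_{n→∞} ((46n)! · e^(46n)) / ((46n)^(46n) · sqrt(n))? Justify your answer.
lim = sqrt(2π·46)

Stirling: (46n)! ~ sqrt(2π·46n) · (46n/e)^(46n). Hence
  (46n)! · e^(46n) / (46n)^(46n) ~ sqrt(2π·46n).
Dividing by sqrt(n): sqrt(2π·46n) / sqrt(n) = sqrt(2π·46) · n^((1−1)/2), so the limit is sqrt(2π·46).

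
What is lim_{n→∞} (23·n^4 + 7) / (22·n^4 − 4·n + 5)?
lim = 23/22

For large n the leading n^4 terms dominate both numerator and denominator. Dividing top and bottom by n^4, every other term tends to 0, leaving 23/22.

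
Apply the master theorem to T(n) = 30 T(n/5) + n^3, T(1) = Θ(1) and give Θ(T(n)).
T(n) = Θ(n^3)

log_5 30 ≈ 2.113. f(n) = n^3 dominates n^(log_5 30) since 3 > 2.113, and the regularity condition a·f(n/b) = 30·(n/5)^3 = (30/125)·n^3 ≤ c·f(n) holds with c = 30/125 ≈ 0.24 < 1. So this is Case 3: T(n) = Θ(f(n)) = Θ(n^3).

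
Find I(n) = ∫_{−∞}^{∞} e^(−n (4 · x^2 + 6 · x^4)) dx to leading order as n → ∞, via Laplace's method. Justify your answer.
I(n) ~ sqrt(π/(4n))

φ(x) = 4 · x^2 + 6 · x^4 has its unique global minimum at x* = 0 (since φ'(x) = 8x + 24x^3 = 0 only at x = 0 for real x with both coefficients positive, and φ → ∞ as |x| → ∞). At x* = 0, φ(0) = 0 and φ''(0) = 8. Laplace's method then gives
  I(n) ~ sqrt(2π / (n · φ''(0))) · e^(−n φ(0)) = sqrt(2π / (8n)) = sqrt(π/(4n)).
The 6 · x^4 term contributes only at subleading order (an O(1/n) relative correction).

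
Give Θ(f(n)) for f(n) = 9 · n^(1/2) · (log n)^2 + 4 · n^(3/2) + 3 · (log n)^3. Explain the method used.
f(n) ∈ Θ(n^(3/2))

Compare the terms by growth order. For large n, n^a · (log n)^b dominates n^a' · (log n)^b' iff a > a', or (a = a' and b > b'). Ranking the 3 terms shows the dominant one is 4 · n^(3/2). Hence f(n) ∈ Θ(n^(3/2)).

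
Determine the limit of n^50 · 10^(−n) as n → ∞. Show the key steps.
lim = 0

Exponentials with base > 1 dominate every fixed polynomial: for any fixed c, n^c / 10^n → 0 as n → ∞ (e.g. by the ratio test, or by writing 10^n = e^(n ln 10) and noting e^(n ln 10) / n^c → ∞). Hence n^50 · 10^(−n) = n^50 / 10^n → 0.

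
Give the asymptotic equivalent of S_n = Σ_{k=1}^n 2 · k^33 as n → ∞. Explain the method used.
S_n ~ n^34 / 17

By integral comparison (Euler-Maclaurin), Σ_{k=1}^n 2 · k^33 = 2 · ∫_0^n x^33 dx + O(n^33) = 2 · n^34/34 = n^34 / 17 + O(n^33). (Equivalently, Faulhaber's formula gives the same leading term.)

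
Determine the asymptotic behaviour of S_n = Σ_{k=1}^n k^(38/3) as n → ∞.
S_n ~ (3/41) · n^(41/3)

Integral comparison: Σ_{k=1}^n k^(38/3) = ∫_0^n x^(38/3) dx + O(n^(38/3)). The integral is n^(1 + 38/3) / (1 + 38/3) = n^((38+3)/3) / ((38+3)/3) = (3/41) · n^(41/3).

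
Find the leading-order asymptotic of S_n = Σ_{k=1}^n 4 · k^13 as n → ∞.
S_n ~ 2 · n^14 / 7

By integral comparison (Euler-Maclaurin), Σ_{k=1}^n 4 · k^13 = 4 · ∫_0^n x^13 dx + O(n^13) = 4 · n^14/14 = 2 · n^14 / 7 + O(n^13). (Equivalently, Faulhaber's formula gives the same leading term.)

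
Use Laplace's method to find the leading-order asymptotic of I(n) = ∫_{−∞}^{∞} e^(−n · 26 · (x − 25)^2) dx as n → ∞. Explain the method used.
I(n) = sqrt(π/(26n))

Here φ(x) = 26 · (x − 25)^2 has its unique minimum at x* = 25 with φ(x*) = 0 and φ''(x*) = 52. Laplace's method gives
  I(n) ~ e^(−n φ(x*)) · sqrt(2π / (n · φ''(x*))) = sqrt(2π / (52n)) = sqrt(π/(26n)).
This is exact: substituting u = (x − 25)·sqrt(26n) gives I(n) = (1/sqrt(26n)) ∫_{−∞}^{∞} e^(−u^2) du = sqrt(π/(26n)).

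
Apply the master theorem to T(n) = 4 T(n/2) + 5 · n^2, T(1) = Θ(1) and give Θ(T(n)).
T(n) = Θ(n^2 log n)

log_2 4 = 2, and f(n) = 5 · n^2 = Θ(n^(log_2 4)). This is Case 2 of the master theorem: T(n) = Θ(f(n) · log n) = Θ(n^2 log n).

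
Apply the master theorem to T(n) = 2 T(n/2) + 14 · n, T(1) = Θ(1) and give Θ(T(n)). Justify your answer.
T(n) = Θ(n log n)

log_2 2 = 1, and f(n) = 14 · n = Θ(n^(log_2 2)). This is Case 2 of the master theorem: T(n) = Θ(f(n) · log n) = Θ(n log n).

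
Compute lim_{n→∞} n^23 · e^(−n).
lim = 0

Exponentials with base > 1 dominate every fixed polynomial: for any fixed c, n^c / e^n → 0 as n → ∞ (e.g. by the ratio test, or since e^n grows faster than any power of n). Hence n^23 · e^(−n) = n^23 / e^n → 0.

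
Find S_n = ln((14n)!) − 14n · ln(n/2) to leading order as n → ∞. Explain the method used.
S_n ~ 14n · (ln 28 − 1) + O(ln n)

Stirling: ln((14n)!) = 14n ln(14n) − 14n + O(ln n).
  S_n = 14n ln(14n) − 14n − 14n ln(n/2) + O(ln n)
      = 14n ln(14n) − 14n ln n + 14n ln 2 − 14n + O(ln n)
      = 14n ln 14 + 14n ln 2 − 14n + O(ln n)
      = 14n (ln 28 − 1) + O(ln n).
Numerically ln(28) − 1 ≈ 2.3322.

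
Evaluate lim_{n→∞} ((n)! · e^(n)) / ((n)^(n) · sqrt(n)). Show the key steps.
lim = sqrt(2π)

Stirling: (n)! ~ sqrt(2π·n) · (n/e)^(n). Hence
  (n)! · e^(n) / (n)^(n) ~ sqrt(2π·n).
Dividing by sqrt(n): sqrt(2π·n) / sqrt(n) = sqrt(2π) · n^((1−1)/2), so the limit is sqrt(2π).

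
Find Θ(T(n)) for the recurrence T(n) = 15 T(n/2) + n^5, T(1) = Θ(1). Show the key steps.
T(n) = Θ(n^5)

log_2 15 ≈ 3.907. f(n) = n^5 dominates n^(log_2 15) since 5 > 3.907, and the regularity condition a·f(n/b) = 15·(n/2)^5 = (15/32)·n^5 ≤ c·f(n) holds with c = 15/32 ≈ 0.469 < 1. So this is Case 3: T(n) = Θ(f(n)) = Θ(n^5).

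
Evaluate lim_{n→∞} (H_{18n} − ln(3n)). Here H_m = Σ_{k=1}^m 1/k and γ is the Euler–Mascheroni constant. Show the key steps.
lim = ln 6 + γ

By Euler-Maclaurin, H_m = ln m + γ + O(1/m). So
  H_{18n} − ln(3n) = ln(18n) + γ − ln(3n) + O(1/n)
                       = ln(18/3) + γ + O(1/n).
Hence the limit is ln(18/3) + γ (= ln 6).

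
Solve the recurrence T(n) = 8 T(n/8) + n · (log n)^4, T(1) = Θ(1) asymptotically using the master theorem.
T(n) = Θ(n · (log n)^5)

Here log_8 8 = 1 and f(n) = n · (log n)^4 = Θ(n^(log_8 8) · (log n)^4). This is the extended Case 2 of the master theorem (f matches the critical exponent up to log factors), giving T(n) = Θ(n^(log_8 8) · (log n)^(4+1)) = Θ(n · (log n)^5).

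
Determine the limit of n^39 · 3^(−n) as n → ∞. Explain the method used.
lim = 0

Exponentials with base > 1 dominate every fixed polynomial: for any fixed c, n^c / 3^n → 0 as n → ∞ (e.g. by the ratio test, or by writing 3^n = e^(n ln 3) and noting e^(n ln 3) / n^c → ∞). Hence n^39 · 3^(−n) = n^39 / 3^n → 0.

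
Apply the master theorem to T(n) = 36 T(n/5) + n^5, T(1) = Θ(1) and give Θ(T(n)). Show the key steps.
T(n) = Θ(n^5)

log_5 36 ≈ 2.227. f(n) = n^5 dominates n^(log_5 36) since 5 > 2.227, and the regularity condition a·f(n/b) = 36·(n/5)^5 = (36/3125)·n^5 ≤ c·f(n) holds with c = 36/3125 ≈ 0.0115 < 1. So this is Case 3: T(n) = Θ(f(n)) = Θ(n^5).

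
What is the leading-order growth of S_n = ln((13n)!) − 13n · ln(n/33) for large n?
S_n ~ 13n · (ln 429 − 1) + O(ln n)

Stirling: ln((13n)!) = 13n ln(13n) − 13n + O(ln n).
  S_n = 13n ln(13n) − 13n − 13n ln(n/33) + O(ln n)
      = 13n ln(13n) − 13n ln n + 13n ln 33 − 13n + O(ln n)
      = 13n ln 13 + 13n ln 33 − 13n + O(ln n)
      = 13n (ln 429 − 1) + O(ln n).
Numerically ln(429) − 1 ≈ 5.0615.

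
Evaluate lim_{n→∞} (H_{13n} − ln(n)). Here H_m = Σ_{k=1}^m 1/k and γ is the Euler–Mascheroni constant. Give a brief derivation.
lim = ln 13 + γ

By Euler-Maclaurin, H_m = ln m + γ + O(1/m). So
  H_{13n} − ln(n) = ln(13n) + γ − ln(n) + O(1/n)
                       = ln(13/1) + γ + O(1/n).
Hence the limit is ln(13/1) + γ.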